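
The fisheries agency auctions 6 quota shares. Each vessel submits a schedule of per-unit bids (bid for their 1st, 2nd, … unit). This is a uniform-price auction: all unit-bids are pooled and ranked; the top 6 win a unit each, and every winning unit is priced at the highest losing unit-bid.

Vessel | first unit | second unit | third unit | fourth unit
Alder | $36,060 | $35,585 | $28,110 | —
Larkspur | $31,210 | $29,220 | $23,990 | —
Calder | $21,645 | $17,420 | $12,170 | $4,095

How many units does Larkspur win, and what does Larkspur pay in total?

Pooled unit-bids ranked (top 6): 36,060 (Alder-1), 35,585 (Alder-2), 31,210 (Larkspur-1), 29,220 (Larkspur-2), 28,110 (Alder-3), 23,990 (Larkspur-3)
The (k+1)-th unit-bid is $21,645.
Larkspur wins 3 unit(s) at $21,645 each.

Larkspur: 3 units, pays $64,935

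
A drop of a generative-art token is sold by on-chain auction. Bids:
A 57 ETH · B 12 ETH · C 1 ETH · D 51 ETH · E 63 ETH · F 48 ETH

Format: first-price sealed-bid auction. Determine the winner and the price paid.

Rule: the highest bidder wins and pays their own bid.
Bids ranked: 63 (E) > 57 (A) > 51 (D) > 48 (F) > 12 (B) > 1 (C)
First-price: E pays what they bid, 63 ETH.

E pays 63 ETH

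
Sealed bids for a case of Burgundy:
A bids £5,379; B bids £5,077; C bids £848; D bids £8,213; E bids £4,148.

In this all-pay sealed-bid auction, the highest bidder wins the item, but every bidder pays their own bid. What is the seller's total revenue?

Total revenue: £23,665

Rule: the highest bidder wins the item, but every bidder pays their own bid.
Bids in order: 8,213 (D) > 5,379 (A) > 5,077 (B) > 4,148 (E) > 848 (C)
Every bidder forfeits their bid regardless of winning.
Revenue = 5,379 + 5,077 + 848 + 8,213 + 4,148 = £23,665.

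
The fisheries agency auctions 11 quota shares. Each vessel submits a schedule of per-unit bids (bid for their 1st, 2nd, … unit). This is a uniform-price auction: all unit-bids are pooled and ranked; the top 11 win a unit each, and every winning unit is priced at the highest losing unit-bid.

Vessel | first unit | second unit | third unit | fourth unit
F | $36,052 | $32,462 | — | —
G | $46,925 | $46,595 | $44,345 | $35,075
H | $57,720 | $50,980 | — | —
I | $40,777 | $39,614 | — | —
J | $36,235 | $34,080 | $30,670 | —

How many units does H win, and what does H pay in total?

H: 2 units, pays $64,924

All unit-bids, highest first — top 11: 57,720 (H-1), 50,980 (H-2), 46,925 (G-1), 46,595 (G-2), 44,345 (G-3), 40,777 (I-1), 39,614 (I-2), 36,235 (J-1), 36,052 (F-1), 35,075 (G-4), 34,080 (J-2)
First bid not allocated: $32,462.
H wins 2 unit(s) at $32,462 each.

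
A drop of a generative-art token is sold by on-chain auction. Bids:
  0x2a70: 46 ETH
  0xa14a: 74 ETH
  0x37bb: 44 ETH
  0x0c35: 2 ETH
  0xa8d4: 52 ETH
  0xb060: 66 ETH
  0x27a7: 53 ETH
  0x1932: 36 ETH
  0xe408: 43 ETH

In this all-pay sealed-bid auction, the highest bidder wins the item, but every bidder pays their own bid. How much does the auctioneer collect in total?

Bids ranked: 74 (0xa14a) > 66 (0xb060) > 53 (0x27a7) > 52 (0xa8d4) > 46 (0x2a70) > 44 (0x37bb) > …
0xa14a wins with the top bid; all bids are sunk regardless.
Every bidder forfeits their bid regardless of winning.
Revenue = 46 + 74 + 44 + 2 + 52 + 66 + 53 + 36 + 43 = 416 ETH.

Total revenue: 416 ETH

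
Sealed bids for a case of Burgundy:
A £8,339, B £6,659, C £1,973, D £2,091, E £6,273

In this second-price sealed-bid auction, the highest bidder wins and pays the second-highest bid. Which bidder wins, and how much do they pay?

A pays £6,659

Rule: the highest bidder wins and pays the second-highest bid.
Sorting bids: 8,339 (A) > 6,659 (B) > 6,273 (E) > 2,091 (D) > 1,973 (C)
A is highest; pays the second-highest bid, £6,659.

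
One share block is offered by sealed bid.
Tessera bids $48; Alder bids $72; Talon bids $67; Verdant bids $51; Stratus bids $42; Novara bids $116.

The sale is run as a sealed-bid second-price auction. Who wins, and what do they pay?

Novara pays $72

Rule: the highest bidder wins and pays the second-highest bid.
Sorting bids: 116 (Novara) > 72 (Alder) > 67 (Talon) > 51 (Verdant) > 48 (Tessera) > 42 (Stratus)
Novara wins with the highest bid; price is set by the runner-up at $72.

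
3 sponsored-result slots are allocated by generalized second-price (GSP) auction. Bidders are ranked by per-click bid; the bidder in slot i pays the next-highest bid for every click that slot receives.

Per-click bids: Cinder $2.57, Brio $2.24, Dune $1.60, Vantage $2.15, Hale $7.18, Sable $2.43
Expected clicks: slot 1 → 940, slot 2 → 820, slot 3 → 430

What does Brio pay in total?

Brio pays $0.00

Ranked by bid: $7.18 (Hale) > $2.57 (Cinder) > $2.43 (Sable) > $2.24 (Brio) > …
Brio ranks below slot 3 → no slot, pays nothing.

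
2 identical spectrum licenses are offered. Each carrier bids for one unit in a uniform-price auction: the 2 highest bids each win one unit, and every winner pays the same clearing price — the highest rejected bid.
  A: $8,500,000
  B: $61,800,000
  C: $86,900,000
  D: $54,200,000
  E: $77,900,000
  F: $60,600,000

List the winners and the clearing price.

Ordering the bids: 86,900,000 (C), 77,900,000 (E), 61,800,000 (B), 60,600,000 (F), …
Winners (2 units): C, E.
Highest unsuccessful bid: $61,800,000 → clearing price.

C, E; each pays $61,800,000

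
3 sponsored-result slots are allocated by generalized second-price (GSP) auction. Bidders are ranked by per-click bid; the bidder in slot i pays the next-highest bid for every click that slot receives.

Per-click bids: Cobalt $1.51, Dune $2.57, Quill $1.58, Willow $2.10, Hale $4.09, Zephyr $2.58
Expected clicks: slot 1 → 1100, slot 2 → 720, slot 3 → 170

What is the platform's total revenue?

Per-click bids in order: $4.09 (Hale) > $2.58 (Zephyr) > $2.57 (Dune) > $2.10 (Willow) > …
Slot 1: Hale pays $2.58 × 1100 = $2838.00
Slot 2: Zephyr pays $2.57 × 720 = $1850.40
Slot 3: Dune pays $2.10 × 170 = $357.00
Total = $5045.40

Total revenue: $5045.40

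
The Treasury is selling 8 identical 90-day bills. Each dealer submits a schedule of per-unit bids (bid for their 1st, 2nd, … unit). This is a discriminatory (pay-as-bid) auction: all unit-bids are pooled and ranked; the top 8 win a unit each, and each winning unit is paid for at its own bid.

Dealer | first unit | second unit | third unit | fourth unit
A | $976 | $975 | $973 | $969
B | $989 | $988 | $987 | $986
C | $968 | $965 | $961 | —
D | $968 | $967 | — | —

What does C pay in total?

C pays $0

Merging the schedules and taking the best 8: 989 (B-1), 988 (B-2), 987 (B-3), 986 (B-4), 976 (A-1), 975 (A-2), 973 (A-3), 969 (A-4)
Next rejected bid: $968 (not a price — pay-as-bid).
C wins no units.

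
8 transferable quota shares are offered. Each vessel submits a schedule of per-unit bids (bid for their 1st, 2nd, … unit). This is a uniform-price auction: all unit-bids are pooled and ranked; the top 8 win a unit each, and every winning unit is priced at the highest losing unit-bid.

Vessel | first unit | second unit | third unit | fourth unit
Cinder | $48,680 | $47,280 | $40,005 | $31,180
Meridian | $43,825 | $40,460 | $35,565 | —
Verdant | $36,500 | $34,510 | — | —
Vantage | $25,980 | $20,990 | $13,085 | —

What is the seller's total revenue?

Total revenue: $249,440

Pooled unit-bids ranked (top 8): 48,680 (Cinder-1), 47,280 (Cinder-2), 43,825 (Meridian-1), 40,460 (Meridian-2), 40,005 (Cinder-3), 36,500 (Verdant-1), 35,565 (Meridian-3), 34,510 (Verdant-2)
First bid not allocated: $31,180.
Allocation: Cinder 3, Meridian 3, Verdant 2. Every unit priced at $31,180.
Revenue = 8 × 31,180 = $249,440.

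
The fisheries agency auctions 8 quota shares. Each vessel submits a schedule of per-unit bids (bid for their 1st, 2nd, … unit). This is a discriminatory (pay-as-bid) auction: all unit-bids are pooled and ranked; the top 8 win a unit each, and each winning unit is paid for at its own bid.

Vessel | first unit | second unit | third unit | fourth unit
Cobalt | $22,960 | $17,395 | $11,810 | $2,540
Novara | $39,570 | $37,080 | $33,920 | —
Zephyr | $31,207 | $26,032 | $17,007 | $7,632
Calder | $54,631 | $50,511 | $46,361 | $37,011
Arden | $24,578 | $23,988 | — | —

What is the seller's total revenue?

Total revenue: $330,291

All unit-bids, highest first — top 8: 54,631 (Calder-1), 50,511 (Calder-2), 46,361 (Calder-3), 39,570 (Novara-1), 37,080 (Novara-2), 37,011 (Calder-4), 33,920 (Novara-3), 31,207 (Zephyr-1)
Next rejected bid: $26,032 (not a price — pay-as-bid).
Each winning unit pays its own bid.
Revenue = 54,631 + 50,511 + 46,361 + 39,570 + 37,080 + 37,011 + 33,920 + 31,207 = $330,291.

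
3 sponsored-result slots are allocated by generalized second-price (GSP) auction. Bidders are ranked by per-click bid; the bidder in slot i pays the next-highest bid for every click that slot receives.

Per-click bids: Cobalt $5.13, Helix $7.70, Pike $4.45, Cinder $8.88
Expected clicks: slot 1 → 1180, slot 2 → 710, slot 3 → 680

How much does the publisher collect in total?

Total revenue: $15754.30

Per-click bids in order: $8.88 (Cinder) > $7.70 (Helix) > $5.13 (Cobalt) > $4.45 (Pike)
Slot 1: Cinder pays $7.70 × 1180 = $9086.00
Slot 2: Helix pays $5.13 × 710 = $3642.30
Slot 3: Cobalt pays $4.45 × 680 = $3026.00
Total = $15754.30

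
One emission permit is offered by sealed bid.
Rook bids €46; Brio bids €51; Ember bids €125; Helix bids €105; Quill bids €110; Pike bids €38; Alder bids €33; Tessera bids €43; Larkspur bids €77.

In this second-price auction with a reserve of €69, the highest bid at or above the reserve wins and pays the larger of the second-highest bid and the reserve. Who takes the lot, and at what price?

Ember pays €110

Rule: the highest bid at or above the reserve wins and pays the larger of the second-highest bid and the reserve.
Bids in order: 125 (Ember) > 110 (Quill) > 105 (Helix) > 77 (Larkspur) > 51 (Brio) > 46 (Rook) > …
Highest eligible bid: Ember at €125.
Second-highest bid €110 exceeds the reserve €69 → payment €110.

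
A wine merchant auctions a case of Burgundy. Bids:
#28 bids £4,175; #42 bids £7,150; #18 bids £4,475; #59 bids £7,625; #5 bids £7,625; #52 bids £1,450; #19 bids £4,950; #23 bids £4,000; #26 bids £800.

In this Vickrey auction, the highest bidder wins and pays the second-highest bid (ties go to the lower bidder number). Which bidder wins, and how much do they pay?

#5 pays £7,625

Sorting bids: 7,625 (#5) > 7,625 (#59) > 7,150 (#42) > 4,950 (#19) > 4,475 (#18) > 4,175 (#28) > …
Tie at £7,625 → #5 wins by tie-break.
#5 wins with the highest bid; price is set by the runner-up at £7,625.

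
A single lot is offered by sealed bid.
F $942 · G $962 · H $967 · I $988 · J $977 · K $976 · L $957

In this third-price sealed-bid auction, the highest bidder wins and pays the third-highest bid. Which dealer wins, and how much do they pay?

Sorting bids: 988 (I) > 977 (J) > 976 (K) > 967 (H) > 962 (G) > 957 (L) > …
I is highest; pays the third-highest bid, $976.

I pays $976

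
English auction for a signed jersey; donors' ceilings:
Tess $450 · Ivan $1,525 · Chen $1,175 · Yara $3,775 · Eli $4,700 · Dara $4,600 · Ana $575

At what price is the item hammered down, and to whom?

Sorting limits: 4,700 (Eli) > 4,600 (Dara) > 3,775 (Yara) > 1,525 (Ivan) > 1,175 (Chen) > 575 (Ana) > …
Once the price passes $4,600, only Eli is left; the hammer falls at Dara's limit of $4,600.

Eli wins at $4,600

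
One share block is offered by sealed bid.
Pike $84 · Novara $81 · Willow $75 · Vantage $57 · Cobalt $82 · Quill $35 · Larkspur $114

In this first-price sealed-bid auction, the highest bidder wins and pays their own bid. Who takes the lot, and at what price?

Larkspur pays $114

Rule: the highest bidder wins and pays their own bid.
Bids in order: 114 (Larkspur) > 84 (Pike) > 82 (Cobalt) > 81 (Novara) > 75 (Willow) > 57 (Vantage) > …
First-price: Larkspur pays what they bid, $114.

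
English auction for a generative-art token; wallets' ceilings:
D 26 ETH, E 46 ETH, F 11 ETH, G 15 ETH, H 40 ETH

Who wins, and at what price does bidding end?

Limits ranked: 46 (E) > 40 (H) > 26 (D) > 15 (G) > 11 (F)
Once the price passes 40 ETH, only E is left; the hammer falls at H's limit of 40 ETH.

E wins at 40 ETH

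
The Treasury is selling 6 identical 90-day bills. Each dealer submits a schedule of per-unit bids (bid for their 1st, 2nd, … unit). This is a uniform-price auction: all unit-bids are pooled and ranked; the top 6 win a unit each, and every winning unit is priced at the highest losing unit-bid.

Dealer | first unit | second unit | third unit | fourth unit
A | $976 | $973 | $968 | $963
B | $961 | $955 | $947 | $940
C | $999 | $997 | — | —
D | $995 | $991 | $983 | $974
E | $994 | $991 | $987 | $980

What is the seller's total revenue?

All unit-bids, highest first — top 6: 999 (C-1), 997 (C-2), 995 (D-1), 994 (E-1), 991 (D-2), 991 (E-2)
First bid not allocated: $987.
Allocation: C 2, D 2, E 2. Every unit priced at $987.
Revenue = 6 × 987 = $5,922.

Total revenue: $5,922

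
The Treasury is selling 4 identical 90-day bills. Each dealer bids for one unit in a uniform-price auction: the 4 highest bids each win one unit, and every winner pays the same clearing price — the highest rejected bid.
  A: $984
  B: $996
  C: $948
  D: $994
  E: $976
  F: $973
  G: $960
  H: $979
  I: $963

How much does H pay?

Bids ranked high→low: 996 (B), 994 (D), 984 (A), 979 (H), 976 (E), 973 (F), …
The 4 highest are B, D, A, H.
Clearing price = highest rejected bid = $976.
H wins → pays $976.

H pays $976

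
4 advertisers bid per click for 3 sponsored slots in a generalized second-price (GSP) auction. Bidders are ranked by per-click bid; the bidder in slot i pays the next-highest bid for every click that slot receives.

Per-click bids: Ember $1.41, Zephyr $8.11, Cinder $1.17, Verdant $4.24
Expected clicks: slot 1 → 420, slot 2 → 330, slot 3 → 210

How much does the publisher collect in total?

Total revenue: $2491.80

Per-click bids in order: $8.11 (Zephyr) > $4.24 (Verdant) > $1.41 (Ember) > $1.17 (Cinder)
Slot 1: Zephyr pays $4.24 × 420 = $1780.80
Slot 2: Verdant pays $1.41 × 330 = $465.30
Slot 3: Ember pays $1.17 × 210 = $245.70
Total = $2491.80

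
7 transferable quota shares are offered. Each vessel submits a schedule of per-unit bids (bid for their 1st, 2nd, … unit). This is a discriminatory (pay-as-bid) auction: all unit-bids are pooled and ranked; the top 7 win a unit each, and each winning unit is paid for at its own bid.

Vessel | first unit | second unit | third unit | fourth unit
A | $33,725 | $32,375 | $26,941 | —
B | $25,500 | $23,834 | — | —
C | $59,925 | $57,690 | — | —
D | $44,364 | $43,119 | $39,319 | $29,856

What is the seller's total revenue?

Merging the schedules and taking the best 7: 59,925 (C-1), 57,690 (C-2), 44,364 (D-1), 43,119 (D-2), 39,319 (D-3), 33,725 (A-1), 32,375 (A-2)
Next rejected bid: $29,856 (not a price — pay-as-bid).
Each winning unit pays its own bid.
Revenue = 59,925 + 57,690 + 44,364 + 43,119 + 39,319 + 33,725 + 32,375 = $310,517.

Total revenue: $310,517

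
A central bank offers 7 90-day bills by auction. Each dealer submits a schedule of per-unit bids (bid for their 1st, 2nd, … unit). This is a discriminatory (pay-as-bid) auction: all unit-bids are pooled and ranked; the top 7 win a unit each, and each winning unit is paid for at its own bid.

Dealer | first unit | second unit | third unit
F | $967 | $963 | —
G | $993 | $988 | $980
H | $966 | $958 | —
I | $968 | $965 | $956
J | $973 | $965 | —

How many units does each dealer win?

Pooled unit-bids ranked (top 7): 993 (G-1), 988 (G-2), 980 (G-3), 973 (J-1), 968 (I-1), 967 (F-1), 966 (H-1)
Next rejected bid: $965 (not a price — pay-as-bid).
Allocation: F 1, G 3, H 1, I 1, J 1.

F 1, G 3, H 1, I 1, J 1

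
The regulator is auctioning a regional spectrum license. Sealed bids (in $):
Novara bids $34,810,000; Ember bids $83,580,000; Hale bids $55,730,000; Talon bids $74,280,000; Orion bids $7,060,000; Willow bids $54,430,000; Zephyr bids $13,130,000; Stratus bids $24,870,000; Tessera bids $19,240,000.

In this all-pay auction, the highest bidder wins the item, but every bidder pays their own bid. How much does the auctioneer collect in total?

Total revenue: $367,130,000

Sorting bids: 83,580,000 (Ember) > 74,280,000 (Talon) > 55,730,000 (Hale) > 54,430,000 (Willow) > 34,810,000 (Novara) > 24,870,000 (Stratus) > …
Ember wins with the top bid; all bids are sunk regardless.
Every bidder forfeits their bid regardless of winning.
Revenue = 34,810,000 + 83,580,000 + 55,730,000 + 74,280,000 + 7,060,000 + 54,430,000 + 13,130,000 + 24,870,000 + 19,240,000 = $367,130,000.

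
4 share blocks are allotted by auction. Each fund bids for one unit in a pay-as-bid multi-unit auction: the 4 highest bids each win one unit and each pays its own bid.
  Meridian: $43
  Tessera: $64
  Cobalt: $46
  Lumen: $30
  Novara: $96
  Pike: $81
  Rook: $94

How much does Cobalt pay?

Bids ranked high→low: 96 (Novara), 94 (Rook), 81 (Pike), 64 (Tessera), 46 (Cobalt), 43 (Meridian), …
Top 4: Novara, Rook, Pike, Tessera.
Cobalt does not win → $0.

Cobalt pays $0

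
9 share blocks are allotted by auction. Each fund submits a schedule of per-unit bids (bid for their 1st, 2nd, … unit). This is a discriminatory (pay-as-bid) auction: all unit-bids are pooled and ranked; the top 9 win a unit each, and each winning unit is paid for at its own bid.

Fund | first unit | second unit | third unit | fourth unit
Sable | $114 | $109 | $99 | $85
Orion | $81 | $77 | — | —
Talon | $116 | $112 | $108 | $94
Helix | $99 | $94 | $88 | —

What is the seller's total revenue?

All unit-bids, highest first — top 9: 116 (Talon-1), 114 (Sable-1), 112 (Talon-2), 109 (Sable-2), 108 (Talon-3), 99 (Sable-3), 99 (Helix-1), 94 (Talon-4), 94 (Helix-2)
Next rejected bid: $88 (not a price — pay-as-bid).
Each winning unit pays its own bid.
Revenue = 116 + 114 + 112 + 109 + 108 + 99 + 99 + 94 + 94 = $945.

Total revenue: $945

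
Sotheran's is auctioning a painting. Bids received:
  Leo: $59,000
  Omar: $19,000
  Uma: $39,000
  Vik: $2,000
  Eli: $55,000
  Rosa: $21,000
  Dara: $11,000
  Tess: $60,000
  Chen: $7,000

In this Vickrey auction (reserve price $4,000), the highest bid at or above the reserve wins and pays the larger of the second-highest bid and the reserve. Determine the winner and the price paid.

Tess pays $59,000

Bids ranked: 60,000 (Tess) > 59,000 (Leo) > 55,000 (Eli) > 39,000 (Uma) > 21,000 (Rosa) > 19,000 (Omar) > …
Tess has the top bid at or above the reserve ($60,000).
max(second-highest $59,000, reserve $4,000) = $59,000; the reserve does not bind.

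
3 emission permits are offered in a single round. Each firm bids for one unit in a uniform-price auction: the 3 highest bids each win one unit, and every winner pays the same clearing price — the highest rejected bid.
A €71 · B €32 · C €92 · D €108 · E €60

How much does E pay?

Ordering the bids: 108 (D), 92 (C), 71 (A), 60 (E), 32 (B)
Winners (3 units): D, C, A.
First losing bid is E's €60, which sets the uniform price.
E does not win → pays €0.

E pays €0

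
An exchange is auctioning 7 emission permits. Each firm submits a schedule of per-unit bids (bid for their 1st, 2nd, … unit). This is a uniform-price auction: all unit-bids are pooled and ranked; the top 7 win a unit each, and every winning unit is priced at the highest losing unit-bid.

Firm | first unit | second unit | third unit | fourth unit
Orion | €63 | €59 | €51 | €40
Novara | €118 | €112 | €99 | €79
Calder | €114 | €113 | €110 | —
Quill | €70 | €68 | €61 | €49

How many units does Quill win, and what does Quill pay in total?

Pooled unit-bids ranked (top 7): 118 (Novara-1), 114 (Calder-1), 113 (Calder-2), 112 (Novara-2), 110 (Calder-3), 99 (Novara-3), 79 (Novara-4)
First bid not allocated: €70.
Quill wins 0 unit(s) at €70 each.

Quill: 0 units, pays €0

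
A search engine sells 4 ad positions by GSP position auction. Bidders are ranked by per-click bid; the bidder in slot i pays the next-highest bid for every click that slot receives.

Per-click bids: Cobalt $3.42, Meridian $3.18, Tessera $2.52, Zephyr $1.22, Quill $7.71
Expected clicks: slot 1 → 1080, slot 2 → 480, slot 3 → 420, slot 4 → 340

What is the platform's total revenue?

Total revenue: $6693.20

Per-click bids in order: $7.71 (Quill) > $3.42 (Cobalt) > $3.18 (Meridian) > $2.52 (Tessera) > $1.22 (Zephyr)
Slot 1: Quill pays $3.42 × 1080 = $3693.60
Slot 2: Cobalt pays $3.18 × 480 = $1526.40
Slot 3: Meridian pays $2.52 × 420 = $1058.40
Slot 4: Tessera pays $1.22 × 340 = $414.80
Total = $6693.20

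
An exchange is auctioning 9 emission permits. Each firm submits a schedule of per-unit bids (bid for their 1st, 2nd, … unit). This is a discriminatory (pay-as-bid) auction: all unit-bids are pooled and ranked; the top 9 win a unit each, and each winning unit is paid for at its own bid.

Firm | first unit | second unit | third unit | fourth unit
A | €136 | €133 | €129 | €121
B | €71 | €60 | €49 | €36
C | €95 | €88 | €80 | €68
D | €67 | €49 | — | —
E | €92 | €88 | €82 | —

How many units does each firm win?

Merging the schedules and taking the best 9: 136 (A-1), 133 (A-2), 129 (A-3), 121 (A-4), 95 (C-1), 92 (E-1), 88 (C-2), 88 (E-2), 82 (E-3)
Next rejected bid: €80 (not a price — pay-as-bid).
Allocation: A 4, C 2, E 3.

A 4, C 2, E 3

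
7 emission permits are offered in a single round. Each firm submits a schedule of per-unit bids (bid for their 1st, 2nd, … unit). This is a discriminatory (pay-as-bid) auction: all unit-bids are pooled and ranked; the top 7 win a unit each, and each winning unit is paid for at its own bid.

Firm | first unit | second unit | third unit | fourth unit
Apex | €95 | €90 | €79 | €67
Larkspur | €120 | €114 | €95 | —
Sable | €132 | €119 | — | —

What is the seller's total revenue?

Pooled unit-bids ranked (top 7): 132 (Sable-1), 120 (Larkspur-1), 119 (Sable-2), 114 (Larkspur-2), 95 (Apex-1), 95 (Larkspur-3), 90 (Apex-2)
Next rejected bid: €79 (not a price — pay-as-bid).
Each winning unit pays its own bid.
Revenue = 132 + 120 + 119 + 114 + 95 + 95 + 90 = €765.

Total revenue: €765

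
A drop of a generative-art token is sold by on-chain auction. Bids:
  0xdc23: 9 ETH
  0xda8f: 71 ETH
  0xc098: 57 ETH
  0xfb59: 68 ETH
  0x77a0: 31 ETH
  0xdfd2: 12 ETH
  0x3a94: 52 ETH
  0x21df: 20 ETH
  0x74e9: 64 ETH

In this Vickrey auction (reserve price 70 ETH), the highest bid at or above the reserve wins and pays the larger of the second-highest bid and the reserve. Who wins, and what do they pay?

0xda8f pays 70 ETH

Bids ranked: 71 (0xda8f) > 68 (0xfb59) > 64 (0x74e9) > 57 (0xc098) > 52 (0x3a94) > 31 (0x77a0) > …
Highest eligible bid: 0xda8f at 71 ETH.
max(second-highest 68 ETH, reserve 70 ETH) = 70 ETH.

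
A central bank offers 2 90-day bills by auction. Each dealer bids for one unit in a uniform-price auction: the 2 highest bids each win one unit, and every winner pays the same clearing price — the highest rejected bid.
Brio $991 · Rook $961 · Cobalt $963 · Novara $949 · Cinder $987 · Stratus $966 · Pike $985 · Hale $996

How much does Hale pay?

Hale pays $987

Ordering the bids: 996 (Hale), 991 (Brio), 987 (Cinder), 985 (Pike), …
Winners (2 units): Hale, Brio.
Clearing price = highest rejected bid = $987.
Hale wins → pays $987.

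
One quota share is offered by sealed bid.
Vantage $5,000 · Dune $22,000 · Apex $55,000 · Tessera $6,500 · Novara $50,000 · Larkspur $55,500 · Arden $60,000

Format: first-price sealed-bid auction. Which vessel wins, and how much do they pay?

Arden pays $60,000

First-price sealed-bid auction: the highest bidder wins and pays their own bid.
Bids in order: 60,000 (Arden) > 55,500 (Larkspur) > 55,000 (Apex) > 50,000 (Novara) > 22,000 (Dune) > 6,500 (Tessera) > …
First-price: Arden pays what they bid, $60,000.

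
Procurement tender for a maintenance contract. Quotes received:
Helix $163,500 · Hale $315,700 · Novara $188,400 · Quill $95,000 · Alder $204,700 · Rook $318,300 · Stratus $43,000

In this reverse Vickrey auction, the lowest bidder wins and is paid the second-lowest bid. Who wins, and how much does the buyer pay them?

Stratus is paid $95,000

Bids in order: 43,000 (Stratus) < 95,000 (Quill) < 163,500 (Helix) < 188,400 (Novara) < 204,700 (Alder) < 315,700 (Hale) < …
Stratus wins with the lowest bid; price is set by the runner-up at $95,000.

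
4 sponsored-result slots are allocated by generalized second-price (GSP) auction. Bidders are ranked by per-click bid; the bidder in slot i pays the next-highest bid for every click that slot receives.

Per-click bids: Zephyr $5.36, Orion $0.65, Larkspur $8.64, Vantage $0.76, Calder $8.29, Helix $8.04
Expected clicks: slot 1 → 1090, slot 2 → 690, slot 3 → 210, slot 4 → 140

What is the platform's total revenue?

Ranked by bid: $8.64 (Larkspur) > $8.29 (Calder) > $8.04 (Helix) > $5.36 (Zephyr) > $0.76 (Vantage) > …
Slot 1: Larkspur pays $8.29 × 1090 = $9036.10
Slot 2: Calder pays $8.04 × 690 = $5547.60
Slot 3: Helix pays $5.36 × 210 = $1125.60
Slot 4: Zephyr pays $0.76 × 140 = $106.40
Total = $15815.70

Total revenue: $15815.70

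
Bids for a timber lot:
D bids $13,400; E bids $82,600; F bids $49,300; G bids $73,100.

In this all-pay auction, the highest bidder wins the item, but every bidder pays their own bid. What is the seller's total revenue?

Total revenue: $218,400

Sorting bids: 82,600 (E) > 73,100 (G) > 49,300 (F) > 13,400 (D)
Every bidder forfeits their bid regardless of winning.
Revenue = 13,400 + 82,600 + 49,300 + 73,100 = $218,400.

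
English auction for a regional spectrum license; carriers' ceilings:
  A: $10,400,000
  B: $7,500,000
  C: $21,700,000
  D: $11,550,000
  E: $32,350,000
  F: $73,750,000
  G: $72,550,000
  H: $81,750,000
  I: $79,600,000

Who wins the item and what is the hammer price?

Sorting limits: 81,750,000 (H) > 79,600,000 (I) > 73,750,000 (F) > 72,550,000 (G) > 32,350,000 (E) > 21,700,000 (C) > …
I is the last rival to drop out, at $79,600,000; H remains and wins at that price.

H wins at $79,600,000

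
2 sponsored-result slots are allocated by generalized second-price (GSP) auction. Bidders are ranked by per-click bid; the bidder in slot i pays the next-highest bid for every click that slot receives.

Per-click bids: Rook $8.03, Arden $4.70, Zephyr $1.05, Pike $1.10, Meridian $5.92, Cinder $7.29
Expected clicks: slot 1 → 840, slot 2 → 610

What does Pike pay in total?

Sorting advertisers: $8.03 (Rook) > $7.29 (Cinder) > $5.92 (Meridian) > …
Pike ranks below slot 2 → no slot, pays nothing.

Pike pays $0.00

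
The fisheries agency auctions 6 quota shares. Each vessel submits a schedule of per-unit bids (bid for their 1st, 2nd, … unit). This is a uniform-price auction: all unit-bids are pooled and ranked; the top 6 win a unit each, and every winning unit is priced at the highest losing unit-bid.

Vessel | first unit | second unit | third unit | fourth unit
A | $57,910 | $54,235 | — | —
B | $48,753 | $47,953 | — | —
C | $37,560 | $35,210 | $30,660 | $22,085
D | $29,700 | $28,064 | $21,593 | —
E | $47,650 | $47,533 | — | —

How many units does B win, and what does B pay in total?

B: 2 units, pays $75,120

Merging the schedules and taking the best 6: 57,910 (A-1), 54,235 (A-2), 48,753 (B-1), 47,953 (B-2), 47,650 (E-1), 47,533 (E-2)
First bid not allocated: $37,560.
B wins 2 unit(s) at $37,560 each.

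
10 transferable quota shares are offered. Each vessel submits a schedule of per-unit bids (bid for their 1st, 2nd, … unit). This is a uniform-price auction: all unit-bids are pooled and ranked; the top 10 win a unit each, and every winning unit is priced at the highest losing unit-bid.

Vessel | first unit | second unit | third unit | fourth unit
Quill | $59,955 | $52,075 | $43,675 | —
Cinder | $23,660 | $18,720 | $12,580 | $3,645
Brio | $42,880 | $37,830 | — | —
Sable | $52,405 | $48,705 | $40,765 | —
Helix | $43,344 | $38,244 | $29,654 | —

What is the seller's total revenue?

Total revenue: $296,540

All unit-bids, highest first — top 10: 59,955 (Quill-1), 52,405 (Sable-1), 52,075 (Quill-2), 48,705 (Sable-2), 43,675 (Quill-3), 43,344 (Helix-1), 42,880 (Brio-1), 40,765 (Sable-3), 38,244 (Helix-2), 37,830 (Brio-2)
First bid not allocated: $29,654.
Allocation: Brio 2, Helix 2, Quill 3, Sable 3. Every unit priced at $29,654.
Revenue = 10 × 29,654 = $296,540.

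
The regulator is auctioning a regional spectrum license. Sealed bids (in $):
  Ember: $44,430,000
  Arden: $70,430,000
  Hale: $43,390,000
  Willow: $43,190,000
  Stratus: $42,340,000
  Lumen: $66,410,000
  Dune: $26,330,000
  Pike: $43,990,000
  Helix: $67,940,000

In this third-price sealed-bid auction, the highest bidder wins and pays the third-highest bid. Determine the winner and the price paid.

Arden pays $66,410,000

Third-price sealed-bid auction: the highest bidder wins and pays the third-highest bid.
Bids ranked: 70,430,000 (Arden) > 67,940,000 (Helix) > 66,410,000 (Lumen) > 44,430,000 (Ember) > 43,990,000 (Pike) > 43,390,000 (Hale) > …
Arden wins; payment is bid #3 in the ranking = $66,410,000.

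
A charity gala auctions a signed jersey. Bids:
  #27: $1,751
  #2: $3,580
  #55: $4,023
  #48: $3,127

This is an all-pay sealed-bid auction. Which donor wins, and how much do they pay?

#55 pays $4,023

Rule: the highest bidder wins the item, but every bidder pays their own bid.
Bids ranked: 4,023 (#55) > 3,580 (#2) > 3,127 (#48) > 1,751 (#27)
#55 wins with the top bid; all bids are sunk regardless.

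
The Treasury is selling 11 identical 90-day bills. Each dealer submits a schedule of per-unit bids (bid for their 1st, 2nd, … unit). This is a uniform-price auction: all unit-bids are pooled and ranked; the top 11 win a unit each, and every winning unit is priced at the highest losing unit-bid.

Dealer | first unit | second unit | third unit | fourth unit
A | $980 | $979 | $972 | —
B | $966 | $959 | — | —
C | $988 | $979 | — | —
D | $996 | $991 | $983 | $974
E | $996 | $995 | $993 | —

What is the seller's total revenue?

Total revenue: $10,692

Pooled unit-bids ranked (top 11): 996 (D-1), 996 (E-1), 995 (E-2), 993 (E-3), 991 (D-2), 988 (C-1), 983 (D-3), 980 (A-1), 979 (A-2), 979 (C-2), 974 (D-4)
The (k+1)-th unit-bid is $972.
Allocation: A 2, C 2, D 4, E 3. Every unit priced at $972.
Revenue = 11 × 972 = $10,692.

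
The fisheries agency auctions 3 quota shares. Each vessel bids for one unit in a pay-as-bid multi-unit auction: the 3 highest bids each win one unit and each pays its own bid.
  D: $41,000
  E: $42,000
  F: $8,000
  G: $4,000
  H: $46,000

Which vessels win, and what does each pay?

H $46,000, E $42,000, D $41,000

Bids ranked high→low: 46,000 (H), 42,000 (E), 41,000 (D), 8,000 (F), 4,000 (G)
Winners (3 units): H, E, D.
Each winner pays its own bid: H $46,000, E $42,000, D $41,000.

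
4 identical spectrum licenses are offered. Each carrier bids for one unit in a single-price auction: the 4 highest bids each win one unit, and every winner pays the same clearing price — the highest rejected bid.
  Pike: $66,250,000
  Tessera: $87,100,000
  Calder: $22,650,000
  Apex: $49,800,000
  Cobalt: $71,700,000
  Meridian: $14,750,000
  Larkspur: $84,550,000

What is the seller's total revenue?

Bids ranked high→low: 87,100,000 (Tessera), 84,550,000 (Larkspur), 71,700,000 (Cobalt), 66,250,000 (Pike), 49,800,000 (Apex), 22,650,000 (Calder), …
Winners (4 units): Tessera, Larkspur, Cobalt, Pike.
Clearing price = highest rejected bid = $49,800,000.
Total revenue = 4 × $49,800,000 = $199,200,000.

Total revenue: $199,200,000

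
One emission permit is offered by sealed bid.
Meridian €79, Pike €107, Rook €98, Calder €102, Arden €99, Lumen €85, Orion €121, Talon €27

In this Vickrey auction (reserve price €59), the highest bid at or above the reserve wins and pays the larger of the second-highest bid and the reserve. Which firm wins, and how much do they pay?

Bids ranked: 121 (Orion) > 107 (Pike) > 102 (Calder) > 99 (Arden) > 98 (Rook) > 85 (Lumen) > …
Highest eligible bid: Orion at €121.
Second-highest bid €107 exceeds the reserve €59 → payment €107.

Orion pays €107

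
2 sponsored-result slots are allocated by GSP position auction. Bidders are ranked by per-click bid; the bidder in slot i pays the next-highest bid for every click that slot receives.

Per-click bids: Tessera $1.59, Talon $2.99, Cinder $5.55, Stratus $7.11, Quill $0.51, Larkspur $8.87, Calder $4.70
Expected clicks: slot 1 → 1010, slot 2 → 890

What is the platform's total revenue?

Per-click bids in order: $8.87 (Larkspur) > $7.11 (Stratus) > $5.55 (Cinder) > …
Slot 1: Larkspur pays $7.11 × 1010 = $7181.10
Slot 2: Stratus pays $5.55 × 890 = $4939.50
Total = $12120.60

Total revenue: $12120.60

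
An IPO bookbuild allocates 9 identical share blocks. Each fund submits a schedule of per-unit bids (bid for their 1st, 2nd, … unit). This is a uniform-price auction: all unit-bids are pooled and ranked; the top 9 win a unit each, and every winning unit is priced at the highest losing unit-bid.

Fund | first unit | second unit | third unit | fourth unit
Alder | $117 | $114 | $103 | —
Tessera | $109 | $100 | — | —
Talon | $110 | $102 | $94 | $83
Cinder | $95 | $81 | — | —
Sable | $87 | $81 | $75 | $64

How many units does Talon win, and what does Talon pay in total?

All unit-bids, highest first — top 9: 117 (Alder-1), 114 (Alder-2), 110 (Talon-1), 109 (Tessera-1), 103 (Alder-3), 102 (Talon-2), 100 (Tessera-2), 95 (Cinder-1), 94 (Talon-3)
The (k+1)-th unit-bid is $87.
Talon wins 3 unit(s) at $87 each.

Talon: 3 units, pays $261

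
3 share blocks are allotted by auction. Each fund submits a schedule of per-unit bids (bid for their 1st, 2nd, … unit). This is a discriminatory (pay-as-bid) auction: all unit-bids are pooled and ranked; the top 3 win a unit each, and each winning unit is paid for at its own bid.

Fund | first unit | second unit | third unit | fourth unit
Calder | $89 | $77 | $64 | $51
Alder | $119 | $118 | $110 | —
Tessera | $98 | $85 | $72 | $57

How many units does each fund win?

Alder 3

Pooled unit-bids ranked (top 3): 119 (Alder-1), 118 (Alder-2), 110 (Alder-3)
Next rejected bid: $98 (not a price — pay-as-bid).
Allocation: Alder 3.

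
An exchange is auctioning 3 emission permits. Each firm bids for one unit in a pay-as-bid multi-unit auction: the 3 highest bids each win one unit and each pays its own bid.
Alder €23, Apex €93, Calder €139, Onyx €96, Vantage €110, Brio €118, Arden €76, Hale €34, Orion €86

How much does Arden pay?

Bids ranked high→low: 139 (Calder), 118 (Brio), 110 (Vantage), 96 (Onyx), 93 (Apex), …
Winners (3 units): Calder, Brio, Vantage.
Arden does not win → €0.

Arden pays €0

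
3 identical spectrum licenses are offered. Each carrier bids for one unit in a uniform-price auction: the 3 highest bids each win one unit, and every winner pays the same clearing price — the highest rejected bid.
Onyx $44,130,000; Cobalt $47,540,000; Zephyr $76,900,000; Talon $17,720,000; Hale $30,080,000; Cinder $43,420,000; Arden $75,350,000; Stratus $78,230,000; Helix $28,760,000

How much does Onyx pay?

Ordering the bids: 78,230,000 (Stratus), 76,900,000 (Zephyr), 75,350,000 (Arden), 47,540,000 (Cobalt), 44,130,000 (Onyx), …
Top 3: Stratus, Zephyr, Arden.
Highest unsuccessful bid: $47,540,000 → clearing price.
Onyx does not win → pays $0.

Onyx pays $0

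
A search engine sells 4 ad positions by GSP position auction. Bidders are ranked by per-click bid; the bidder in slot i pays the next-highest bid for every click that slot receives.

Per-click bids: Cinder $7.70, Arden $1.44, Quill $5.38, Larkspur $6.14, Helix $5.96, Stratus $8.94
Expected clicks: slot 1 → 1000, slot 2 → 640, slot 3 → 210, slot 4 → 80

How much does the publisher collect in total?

Ranked by bid: $8.94 (Stratus) > $7.70 (Cinder) > $6.14 (Larkspur) > $5.96 (Helix) > $5.38 (Quill) > …
Slot 1: Stratus pays $7.70 × 1000 = $7700.00
Slot 2: Cinder pays $6.14 × 640 = $3929.60
Slot 3: Larkspur pays $5.96 × 210 = $1251.60
Slot 4: Helix pays $5.38 × 80 = $430.40
Total = $13311.60

Total revenue: $13311.60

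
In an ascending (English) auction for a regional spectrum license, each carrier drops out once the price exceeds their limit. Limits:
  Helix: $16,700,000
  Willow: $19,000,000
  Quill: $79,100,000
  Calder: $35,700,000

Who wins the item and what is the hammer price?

Sorting limits: 79,100,000 (Quill) > 35,700,000 (Calder) > 19,000,000 (Willow) > 16,700,000 (Helix)
Bidding ends when Calder exits at $35,700,000; Quill takes it.

Quill wins at $35,700,000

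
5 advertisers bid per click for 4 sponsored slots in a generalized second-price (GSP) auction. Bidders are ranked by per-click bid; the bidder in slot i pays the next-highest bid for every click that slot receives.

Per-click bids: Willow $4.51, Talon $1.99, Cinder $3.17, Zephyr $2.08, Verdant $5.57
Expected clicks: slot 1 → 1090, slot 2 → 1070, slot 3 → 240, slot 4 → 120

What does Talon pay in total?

Sorting advertisers: $5.57 (Verdant) > $4.51 (Willow) > $3.17 (Cinder) > $2.08 (Zephyr) > $1.99 (Talon)
Talon ranks below slot 4 → no slot, pays nothing.

Talon pays $0.00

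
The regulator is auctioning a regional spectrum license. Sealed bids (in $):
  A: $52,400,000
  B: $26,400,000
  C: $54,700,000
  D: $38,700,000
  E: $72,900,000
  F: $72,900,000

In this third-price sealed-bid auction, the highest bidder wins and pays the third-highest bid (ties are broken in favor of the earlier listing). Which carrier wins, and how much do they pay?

Rule: the highest bidder wins and pays the third-highest bid.
Bids ranked: 72,900,000 (E) > 72,900,000 (F) > 54,700,000 (C) > 52,400,000 (A) > 38,700,000 (D) > 26,400,000 (B)
Tie at $72,900,000 → E wins by tie-break.
E is highest; pays the third-highest bid, $54,700,000.

E pays $54,700,000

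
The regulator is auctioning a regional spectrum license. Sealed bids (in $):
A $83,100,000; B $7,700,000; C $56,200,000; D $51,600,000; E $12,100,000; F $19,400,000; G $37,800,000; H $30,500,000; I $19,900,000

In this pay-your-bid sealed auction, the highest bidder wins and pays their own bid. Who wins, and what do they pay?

Sorting bids: 83,100,000 (A) > 56,200,000 (C) > 51,600,000 (D) > 37,800,000 (G) > 30,500,000 (H) > 19,900,000 (I) > …
A is highest → pays own bid, $83,100,000.

A pays $83,100,000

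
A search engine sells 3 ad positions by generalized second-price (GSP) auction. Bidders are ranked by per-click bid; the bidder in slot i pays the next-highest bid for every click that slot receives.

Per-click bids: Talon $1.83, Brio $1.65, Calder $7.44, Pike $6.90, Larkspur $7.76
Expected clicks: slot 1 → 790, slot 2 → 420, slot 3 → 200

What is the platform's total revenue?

Ranked by bid: $7.76 (Larkspur) > $7.44 (Calder) > $6.90 (Pike) > $1.83 (Talon) > …
Slot 1: Larkspur pays $7.44 × 790 = $5877.60
Slot 2: Calder pays $6.90 × 420 = $2898.00
Slot 3: Pike pays $1.83 × 200 = $366.00
Total = $9141.60

Total revenue: $9141.60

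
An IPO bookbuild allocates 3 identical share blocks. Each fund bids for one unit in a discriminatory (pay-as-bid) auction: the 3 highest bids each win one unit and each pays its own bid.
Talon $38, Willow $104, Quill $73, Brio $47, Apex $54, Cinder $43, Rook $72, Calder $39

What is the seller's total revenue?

Total revenue: $249

Bids ranked high→low: 104 (Willow), 73 (Quill), 72 (Rook), 54 (Apex), 47 (Brio), …
The 3 highest are Willow, Quill, Rook.
Total revenue = 104 + 73 + 72 = $249.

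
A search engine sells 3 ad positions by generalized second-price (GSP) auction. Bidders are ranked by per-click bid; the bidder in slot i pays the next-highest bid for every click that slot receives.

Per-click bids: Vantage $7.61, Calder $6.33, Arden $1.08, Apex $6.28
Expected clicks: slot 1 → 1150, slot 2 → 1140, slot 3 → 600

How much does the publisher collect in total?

Total revenue: $15086.70

Sorting advertisers: $7.61 (Vantage) > $6.33 (Calder) > $6.28 (Apex) > $1.08 (Arden)
Slot 1: Vantage pays $6.33 × 1150 = $7279.50
Slot 2: Calder pays $6.28 × 1140 = $7159.20
Slot 3: Apex pays $1.08 × 600 = $648.00
Total = $15086.70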